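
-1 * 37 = -37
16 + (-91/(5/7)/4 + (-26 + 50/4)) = -587/20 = -29.35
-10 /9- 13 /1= -127 /9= -14.11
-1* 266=-266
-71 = -71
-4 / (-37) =0.11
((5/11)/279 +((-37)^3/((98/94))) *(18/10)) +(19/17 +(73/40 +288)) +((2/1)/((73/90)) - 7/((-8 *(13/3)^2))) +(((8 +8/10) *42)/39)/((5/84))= -137197795095769651/1576962837450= -87001.29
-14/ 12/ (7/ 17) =-17/ 6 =-2.83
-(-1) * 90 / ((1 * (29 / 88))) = 7920 / 29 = 273.10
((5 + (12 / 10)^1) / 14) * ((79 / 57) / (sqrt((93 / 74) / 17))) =79 * sqrt(116994) / 11970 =2.26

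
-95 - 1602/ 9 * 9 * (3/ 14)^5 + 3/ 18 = -77089393/ 806736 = -95.56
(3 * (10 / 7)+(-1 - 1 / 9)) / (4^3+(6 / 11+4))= 1100 / 23751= 0.05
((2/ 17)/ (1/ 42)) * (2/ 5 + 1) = 588/ 85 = 6.92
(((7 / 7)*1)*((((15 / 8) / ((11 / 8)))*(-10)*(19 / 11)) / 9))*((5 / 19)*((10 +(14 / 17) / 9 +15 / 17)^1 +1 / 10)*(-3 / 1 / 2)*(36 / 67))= 847150 / 137819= 6.15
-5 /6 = -0.83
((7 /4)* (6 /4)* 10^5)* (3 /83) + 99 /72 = 6300913 /664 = 9489.33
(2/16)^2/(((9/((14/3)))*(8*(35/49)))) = 0.00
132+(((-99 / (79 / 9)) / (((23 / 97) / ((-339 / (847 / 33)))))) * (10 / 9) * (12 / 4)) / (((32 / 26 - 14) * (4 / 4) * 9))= 113.78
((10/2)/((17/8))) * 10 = 400/17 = 23.53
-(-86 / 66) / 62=43 / 2046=0.02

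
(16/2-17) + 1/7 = -8.86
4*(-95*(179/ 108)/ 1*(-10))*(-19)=-3230950/ 27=-119664.81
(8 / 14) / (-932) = -1 / 1631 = -0.00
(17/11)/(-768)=-17/8448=-0.00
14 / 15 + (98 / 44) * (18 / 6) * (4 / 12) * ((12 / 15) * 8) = 2506 / 165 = 15.19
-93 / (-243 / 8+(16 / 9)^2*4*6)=-20088 / 9823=-2.04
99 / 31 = 3.19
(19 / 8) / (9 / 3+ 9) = 19 / 96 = 0.20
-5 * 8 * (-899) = 35960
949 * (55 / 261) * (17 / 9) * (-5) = -4436575 / 2349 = -1888.71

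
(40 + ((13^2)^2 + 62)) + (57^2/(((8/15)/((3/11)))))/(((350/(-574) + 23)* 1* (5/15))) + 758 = 88693677/2992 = 29643.61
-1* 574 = -574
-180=-180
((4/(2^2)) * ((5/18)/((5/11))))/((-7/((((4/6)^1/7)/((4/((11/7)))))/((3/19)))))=-2299/111132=-0.02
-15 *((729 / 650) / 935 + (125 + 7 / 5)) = -1896.02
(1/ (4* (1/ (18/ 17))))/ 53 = 9/ 1802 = 0.00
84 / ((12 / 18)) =126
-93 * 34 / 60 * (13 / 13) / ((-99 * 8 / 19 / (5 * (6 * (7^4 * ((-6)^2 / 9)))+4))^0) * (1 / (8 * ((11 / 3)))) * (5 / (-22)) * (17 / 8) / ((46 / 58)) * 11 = 779433 / 64768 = 12.03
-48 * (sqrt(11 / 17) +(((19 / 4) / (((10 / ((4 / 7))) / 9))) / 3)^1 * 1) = -1368 / 35-48 * sqrt(187) / 17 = -77.70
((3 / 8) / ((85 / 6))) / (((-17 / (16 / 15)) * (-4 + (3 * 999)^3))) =-12 / 194490360001025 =-0.00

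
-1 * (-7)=7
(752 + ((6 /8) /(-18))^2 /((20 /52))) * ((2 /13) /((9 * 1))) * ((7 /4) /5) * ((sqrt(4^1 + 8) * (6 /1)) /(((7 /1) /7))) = 93.51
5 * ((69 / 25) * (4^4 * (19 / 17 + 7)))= 2437632 / 85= 28678.02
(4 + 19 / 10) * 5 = 29.50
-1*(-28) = 28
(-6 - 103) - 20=-129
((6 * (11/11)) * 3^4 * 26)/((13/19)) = 18468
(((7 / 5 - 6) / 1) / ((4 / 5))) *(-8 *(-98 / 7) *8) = -5152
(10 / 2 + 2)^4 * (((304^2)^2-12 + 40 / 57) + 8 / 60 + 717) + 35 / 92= 537674224936483691 / 26220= 20506263346166.43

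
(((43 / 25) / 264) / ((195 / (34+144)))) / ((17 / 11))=3827 / 994500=0.00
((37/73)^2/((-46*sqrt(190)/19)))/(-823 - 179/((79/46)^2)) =8543929*sqrt(190)/13519402393380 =0.00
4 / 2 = 2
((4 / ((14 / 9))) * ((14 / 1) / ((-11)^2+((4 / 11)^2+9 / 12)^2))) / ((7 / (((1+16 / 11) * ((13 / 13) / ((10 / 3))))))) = 31049568 / 998455675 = 0.03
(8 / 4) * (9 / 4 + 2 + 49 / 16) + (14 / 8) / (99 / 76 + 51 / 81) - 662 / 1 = -646.47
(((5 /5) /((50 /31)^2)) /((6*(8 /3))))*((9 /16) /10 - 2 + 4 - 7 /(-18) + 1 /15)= 0.06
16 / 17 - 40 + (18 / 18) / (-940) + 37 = -32917 / 15980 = -2.06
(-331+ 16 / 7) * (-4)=9204 / 7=1314.86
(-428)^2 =183184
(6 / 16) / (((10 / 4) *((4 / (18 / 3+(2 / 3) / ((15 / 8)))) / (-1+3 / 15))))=-143 / 750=-0.19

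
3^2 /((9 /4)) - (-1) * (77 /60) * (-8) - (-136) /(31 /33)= 64406 /465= 138.51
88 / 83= 1.06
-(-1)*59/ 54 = 59/ 54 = 1.09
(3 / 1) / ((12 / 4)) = 1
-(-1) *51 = 51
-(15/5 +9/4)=-21/4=-5.25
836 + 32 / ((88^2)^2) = 1566704129 / 1874048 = 836.00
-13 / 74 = -0.18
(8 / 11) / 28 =2 / 77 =0.03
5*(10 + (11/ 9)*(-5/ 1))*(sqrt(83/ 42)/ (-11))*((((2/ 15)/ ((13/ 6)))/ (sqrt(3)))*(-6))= 20*sqrt(1162)/ 1287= 0.53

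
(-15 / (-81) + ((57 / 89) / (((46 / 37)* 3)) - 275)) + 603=36295915 / 110538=328.36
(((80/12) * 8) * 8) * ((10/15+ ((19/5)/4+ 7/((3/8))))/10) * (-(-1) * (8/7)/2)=155776/315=494.53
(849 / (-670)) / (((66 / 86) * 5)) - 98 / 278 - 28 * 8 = -1150858741 / 5122150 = -224.68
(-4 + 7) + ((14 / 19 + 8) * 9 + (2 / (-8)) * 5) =6109 / 76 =80.38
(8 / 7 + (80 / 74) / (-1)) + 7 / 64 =2837 / 16576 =0.17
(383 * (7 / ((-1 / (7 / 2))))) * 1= -18767 / 2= -9383.50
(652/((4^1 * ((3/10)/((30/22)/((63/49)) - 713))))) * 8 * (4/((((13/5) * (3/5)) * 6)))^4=-1914761000000000/18551483379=-103213.36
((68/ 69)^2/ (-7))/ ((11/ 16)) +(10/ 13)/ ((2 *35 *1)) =-909421/ 4765761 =-0.19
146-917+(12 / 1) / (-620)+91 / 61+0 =-7275883 / 9455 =-769.53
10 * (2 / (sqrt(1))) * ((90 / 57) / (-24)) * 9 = -225 / 19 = -11.84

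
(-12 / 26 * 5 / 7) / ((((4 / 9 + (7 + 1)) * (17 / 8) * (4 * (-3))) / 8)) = 360 / 29393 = 0.01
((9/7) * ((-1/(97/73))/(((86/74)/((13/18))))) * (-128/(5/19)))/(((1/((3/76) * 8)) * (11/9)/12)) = 1456206336/1605835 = 906.82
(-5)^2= 25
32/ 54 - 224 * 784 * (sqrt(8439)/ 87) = 16/ 27 - 175616 * sqrt(8439)/ 87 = -185433.82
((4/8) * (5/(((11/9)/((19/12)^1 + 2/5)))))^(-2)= 7744/127449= 0.06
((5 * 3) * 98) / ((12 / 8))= 980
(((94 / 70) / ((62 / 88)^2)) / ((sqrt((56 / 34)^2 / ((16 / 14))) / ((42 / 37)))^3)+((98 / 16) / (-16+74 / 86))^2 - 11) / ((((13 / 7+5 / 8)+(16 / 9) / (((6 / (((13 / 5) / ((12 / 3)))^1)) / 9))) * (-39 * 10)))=41988065 / 6370230672 - 96561438336 * sqrt(14) / 548989354764305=0.01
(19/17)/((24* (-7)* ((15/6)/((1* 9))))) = -57/2380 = -0.02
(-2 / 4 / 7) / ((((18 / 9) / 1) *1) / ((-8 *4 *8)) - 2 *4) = 64 / 7175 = 0.01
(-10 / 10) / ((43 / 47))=-47 / 43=-1.09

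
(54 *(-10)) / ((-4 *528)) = 45 / 176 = 0.26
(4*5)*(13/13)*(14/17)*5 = 1400/17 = 82.35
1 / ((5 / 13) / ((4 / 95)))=52 / 475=0.11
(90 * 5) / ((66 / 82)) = 6150 / 11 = 559.09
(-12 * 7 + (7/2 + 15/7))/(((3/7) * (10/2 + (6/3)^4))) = -1097/126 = -8.71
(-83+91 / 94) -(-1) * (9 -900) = -91465 / 94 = -973.03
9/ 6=3/ 2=1.50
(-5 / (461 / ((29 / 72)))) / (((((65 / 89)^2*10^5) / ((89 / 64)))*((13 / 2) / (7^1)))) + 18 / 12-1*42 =-47253990095108707 / 1166765184000000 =-40.50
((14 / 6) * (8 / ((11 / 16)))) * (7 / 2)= 3136 / 33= 95.03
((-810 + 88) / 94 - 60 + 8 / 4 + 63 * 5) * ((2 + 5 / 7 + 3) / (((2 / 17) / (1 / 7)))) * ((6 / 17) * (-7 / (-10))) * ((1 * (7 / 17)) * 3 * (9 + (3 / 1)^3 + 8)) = 18561312 / 799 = 23230.68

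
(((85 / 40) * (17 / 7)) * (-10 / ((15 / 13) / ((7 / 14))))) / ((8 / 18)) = -11271 / 224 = -50.32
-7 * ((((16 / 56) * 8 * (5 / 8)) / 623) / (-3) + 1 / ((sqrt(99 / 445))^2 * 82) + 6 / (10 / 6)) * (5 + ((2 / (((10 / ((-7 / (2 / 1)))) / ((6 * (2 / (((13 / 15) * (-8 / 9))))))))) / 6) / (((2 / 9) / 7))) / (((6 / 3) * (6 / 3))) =-761300888953 / 1912659840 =-398.03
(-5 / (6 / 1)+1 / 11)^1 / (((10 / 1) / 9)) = -147 / 220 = -0.67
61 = 61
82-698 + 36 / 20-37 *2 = -3441 / 5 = -688.20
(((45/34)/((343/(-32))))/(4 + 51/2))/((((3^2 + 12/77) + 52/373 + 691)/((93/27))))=-1017544/49425122873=-0.00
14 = 14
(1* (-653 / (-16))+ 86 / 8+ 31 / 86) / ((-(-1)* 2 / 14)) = 250061 / 688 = 363.46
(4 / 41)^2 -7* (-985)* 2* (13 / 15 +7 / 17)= 17629.58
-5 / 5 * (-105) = 105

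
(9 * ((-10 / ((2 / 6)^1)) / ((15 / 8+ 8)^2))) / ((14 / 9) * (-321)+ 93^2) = -51840 / 152586209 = -0.00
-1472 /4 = -368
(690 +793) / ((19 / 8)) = 11864 / 19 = 624.42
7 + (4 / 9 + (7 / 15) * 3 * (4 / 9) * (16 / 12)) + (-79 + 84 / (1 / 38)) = 421372 / 135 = 3121.27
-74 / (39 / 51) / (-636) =629 / 4134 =0.15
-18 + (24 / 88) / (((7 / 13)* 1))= -1347 / 77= -17.49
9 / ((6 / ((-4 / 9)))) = -2 / 3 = -0.67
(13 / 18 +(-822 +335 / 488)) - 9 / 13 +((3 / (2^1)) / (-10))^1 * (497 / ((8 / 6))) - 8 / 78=-500902451 / 570960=-877.30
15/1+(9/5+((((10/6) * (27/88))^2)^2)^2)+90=106.80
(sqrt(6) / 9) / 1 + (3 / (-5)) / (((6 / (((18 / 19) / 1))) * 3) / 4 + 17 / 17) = -12 / 115 + sqrt(6) / 9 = 0.17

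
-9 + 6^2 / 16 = -6.75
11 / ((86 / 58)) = 7.42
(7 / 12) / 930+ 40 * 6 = 2678407 / 11160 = 240.00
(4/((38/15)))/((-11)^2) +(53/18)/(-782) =300433/32360724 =0.01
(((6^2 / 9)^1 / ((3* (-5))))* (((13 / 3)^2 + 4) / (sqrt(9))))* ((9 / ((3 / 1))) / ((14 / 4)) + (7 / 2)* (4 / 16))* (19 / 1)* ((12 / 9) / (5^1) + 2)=-1284571 / 8505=-151.04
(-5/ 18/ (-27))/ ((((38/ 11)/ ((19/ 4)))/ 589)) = 8.33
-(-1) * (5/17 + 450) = 450.29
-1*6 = -6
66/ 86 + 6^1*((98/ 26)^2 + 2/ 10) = 3168777/ 36335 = 87.21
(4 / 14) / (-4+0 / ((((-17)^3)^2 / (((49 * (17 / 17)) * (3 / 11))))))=-1 / 14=-0.07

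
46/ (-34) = -23/ 17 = -1.35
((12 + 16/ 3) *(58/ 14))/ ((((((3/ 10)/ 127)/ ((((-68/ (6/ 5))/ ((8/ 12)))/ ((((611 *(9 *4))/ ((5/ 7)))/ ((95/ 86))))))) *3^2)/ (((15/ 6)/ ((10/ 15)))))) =-3717528125/ 96256188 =-38.62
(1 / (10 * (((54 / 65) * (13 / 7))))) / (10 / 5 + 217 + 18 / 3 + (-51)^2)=7 / 305208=0.00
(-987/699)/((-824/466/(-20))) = -1645/103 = -15.97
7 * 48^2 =16128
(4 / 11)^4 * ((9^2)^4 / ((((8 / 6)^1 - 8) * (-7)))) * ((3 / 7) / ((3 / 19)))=157034438208 / 3587045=43778.22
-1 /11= -0.09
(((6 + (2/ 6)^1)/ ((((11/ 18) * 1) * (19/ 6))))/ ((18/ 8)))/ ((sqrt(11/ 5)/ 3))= 2.94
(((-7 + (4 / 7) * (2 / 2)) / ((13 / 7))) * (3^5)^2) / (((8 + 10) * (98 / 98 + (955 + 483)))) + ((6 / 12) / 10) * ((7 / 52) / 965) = -11396446927 / 1444180400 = -7.89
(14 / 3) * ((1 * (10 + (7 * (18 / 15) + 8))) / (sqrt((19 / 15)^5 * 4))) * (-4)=-55440 * sqrt(285) / 6859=-136.45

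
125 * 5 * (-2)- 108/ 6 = -1268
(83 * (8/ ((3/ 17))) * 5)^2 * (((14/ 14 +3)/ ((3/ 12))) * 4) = 203870310400/ 9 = 22652256711.11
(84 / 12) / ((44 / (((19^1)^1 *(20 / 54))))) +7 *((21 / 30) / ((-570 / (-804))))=2265977 / 282150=8.03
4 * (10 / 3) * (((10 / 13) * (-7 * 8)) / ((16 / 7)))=-251.28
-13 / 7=-1.86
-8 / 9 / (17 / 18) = -16 / 17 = -0.94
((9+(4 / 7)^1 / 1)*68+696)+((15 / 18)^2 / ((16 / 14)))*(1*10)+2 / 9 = 1363981 / 1008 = 1353.16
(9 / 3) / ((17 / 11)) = 1.94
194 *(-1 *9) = -1746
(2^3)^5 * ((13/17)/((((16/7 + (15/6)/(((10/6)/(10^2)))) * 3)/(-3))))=-114688/697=-164.55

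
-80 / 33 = -2.42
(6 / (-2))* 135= -405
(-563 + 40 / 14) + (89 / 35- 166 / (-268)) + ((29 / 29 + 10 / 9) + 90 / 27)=-3325763 / 6030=-551.54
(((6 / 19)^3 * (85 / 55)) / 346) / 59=1836 / 770107943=0.00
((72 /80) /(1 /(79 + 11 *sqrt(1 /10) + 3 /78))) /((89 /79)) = 7821 *sqrt(10) /8900 + 292221 /4628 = 65.92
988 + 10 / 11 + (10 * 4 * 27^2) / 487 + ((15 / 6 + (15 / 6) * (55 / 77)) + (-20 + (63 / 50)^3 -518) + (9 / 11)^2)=26695329011983 / 51561125000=517.74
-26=-26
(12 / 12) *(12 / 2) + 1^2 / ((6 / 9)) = 15 / 2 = 7.50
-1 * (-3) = 3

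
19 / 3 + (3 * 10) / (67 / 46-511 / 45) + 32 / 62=234757 / 61473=3.82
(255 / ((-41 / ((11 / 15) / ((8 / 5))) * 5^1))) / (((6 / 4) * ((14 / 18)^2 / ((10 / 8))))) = -25245 / 32144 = -0.79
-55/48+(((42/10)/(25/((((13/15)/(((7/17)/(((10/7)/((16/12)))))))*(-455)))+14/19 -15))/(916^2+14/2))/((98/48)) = -139968084564083/122153946416880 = -1.15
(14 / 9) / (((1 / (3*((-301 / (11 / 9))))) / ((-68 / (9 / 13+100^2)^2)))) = 145281864 / 185925740891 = 0.00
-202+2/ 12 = -1211/ 6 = -201.83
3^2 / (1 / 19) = 171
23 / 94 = 0.24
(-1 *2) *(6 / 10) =-6 / 5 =-1.20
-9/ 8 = -1.12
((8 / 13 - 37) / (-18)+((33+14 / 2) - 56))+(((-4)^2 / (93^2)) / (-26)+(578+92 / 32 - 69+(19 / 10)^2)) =11277572689 / 22487400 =501.51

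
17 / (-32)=-0.53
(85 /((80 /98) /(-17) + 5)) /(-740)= -14161 /610500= -0.02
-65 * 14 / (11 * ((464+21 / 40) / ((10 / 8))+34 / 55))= -45500 / 204731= -0.22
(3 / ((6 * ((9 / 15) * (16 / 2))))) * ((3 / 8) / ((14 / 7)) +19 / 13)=1715 / 9984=0.17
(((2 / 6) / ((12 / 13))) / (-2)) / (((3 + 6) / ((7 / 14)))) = -13 / 1296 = -0.01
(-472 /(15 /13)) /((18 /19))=-58292 /135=-431.79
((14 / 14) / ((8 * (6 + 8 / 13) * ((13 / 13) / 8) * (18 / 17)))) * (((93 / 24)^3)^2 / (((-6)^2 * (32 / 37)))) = 7257117599537 / 467480346624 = 15.52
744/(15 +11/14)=10416/221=47.13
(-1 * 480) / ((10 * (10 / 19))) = -456 / 5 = -91.20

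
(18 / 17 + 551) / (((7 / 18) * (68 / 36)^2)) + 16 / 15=205800206 / 515865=398.94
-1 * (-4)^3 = 64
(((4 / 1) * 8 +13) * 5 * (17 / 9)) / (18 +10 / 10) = 425 / 19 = 22.37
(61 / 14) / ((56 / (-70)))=-305 / 56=-5.45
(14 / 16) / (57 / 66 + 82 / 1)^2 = 0.00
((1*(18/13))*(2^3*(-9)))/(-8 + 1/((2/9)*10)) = 25920/1963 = 13.20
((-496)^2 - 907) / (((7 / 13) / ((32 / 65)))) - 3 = 7843383 / 35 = 224096.66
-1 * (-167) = 167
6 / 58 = 3 / 29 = 0.10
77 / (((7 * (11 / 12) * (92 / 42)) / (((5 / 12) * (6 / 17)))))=315 / 391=0.81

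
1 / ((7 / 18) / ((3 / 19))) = 54 / 133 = 0.41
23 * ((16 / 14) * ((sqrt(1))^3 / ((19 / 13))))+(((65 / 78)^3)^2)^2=5239334050837 / 289512050688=18.10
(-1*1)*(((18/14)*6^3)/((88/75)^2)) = -1366875/6776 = -201.72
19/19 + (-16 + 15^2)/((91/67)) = 14094/91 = 154.88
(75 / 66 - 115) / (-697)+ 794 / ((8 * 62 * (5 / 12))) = 4759836 / 1188385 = 4.01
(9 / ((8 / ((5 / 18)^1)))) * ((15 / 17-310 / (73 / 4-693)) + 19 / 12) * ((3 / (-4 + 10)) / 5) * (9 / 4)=4831671 / 23492096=0.21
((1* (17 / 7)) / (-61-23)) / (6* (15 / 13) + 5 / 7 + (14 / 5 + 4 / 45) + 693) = -663 / 16133264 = -0.00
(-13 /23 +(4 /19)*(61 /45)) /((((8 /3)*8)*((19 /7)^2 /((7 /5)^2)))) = -13212703 /3786168000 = -0.00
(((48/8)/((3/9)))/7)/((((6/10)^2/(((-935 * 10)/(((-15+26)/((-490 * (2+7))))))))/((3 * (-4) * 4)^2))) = 61689600000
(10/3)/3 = 1.11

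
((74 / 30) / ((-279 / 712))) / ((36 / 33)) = -72446 / 12555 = -5.77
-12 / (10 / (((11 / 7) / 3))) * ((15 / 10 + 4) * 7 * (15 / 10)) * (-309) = 112167 / 10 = 11216.70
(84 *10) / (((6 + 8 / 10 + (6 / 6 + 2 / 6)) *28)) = 225 / 61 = 3.69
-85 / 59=-1.44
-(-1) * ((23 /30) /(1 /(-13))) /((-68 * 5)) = 299 /10200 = 0.03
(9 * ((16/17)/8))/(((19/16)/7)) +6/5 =12018/1615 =7.44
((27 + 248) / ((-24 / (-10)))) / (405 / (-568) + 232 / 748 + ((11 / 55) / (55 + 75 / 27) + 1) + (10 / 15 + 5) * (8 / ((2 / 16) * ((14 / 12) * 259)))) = 10756817946875 / 169056287451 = 63.63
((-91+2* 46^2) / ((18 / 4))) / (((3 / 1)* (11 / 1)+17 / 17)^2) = 4141 / 5202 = 0.80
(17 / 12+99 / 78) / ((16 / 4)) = 0.67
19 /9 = 2.11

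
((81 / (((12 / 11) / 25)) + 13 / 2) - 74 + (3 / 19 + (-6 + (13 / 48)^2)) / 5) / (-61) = -6414247 / 218880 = -29.30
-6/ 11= -0.55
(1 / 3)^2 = 1 / 9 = 0.11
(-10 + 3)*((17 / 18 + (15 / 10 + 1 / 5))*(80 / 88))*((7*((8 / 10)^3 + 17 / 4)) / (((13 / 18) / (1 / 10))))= -13883611 / 178750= -77.67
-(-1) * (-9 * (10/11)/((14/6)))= -270/77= -3.51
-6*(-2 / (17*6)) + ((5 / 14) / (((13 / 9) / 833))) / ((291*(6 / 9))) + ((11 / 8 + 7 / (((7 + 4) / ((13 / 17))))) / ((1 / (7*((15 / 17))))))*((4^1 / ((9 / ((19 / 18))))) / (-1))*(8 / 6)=-7809904019 / 1298824956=-6.01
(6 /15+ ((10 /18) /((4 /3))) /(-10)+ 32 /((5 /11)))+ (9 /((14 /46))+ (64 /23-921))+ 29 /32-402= -94202881 /77280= -1218.98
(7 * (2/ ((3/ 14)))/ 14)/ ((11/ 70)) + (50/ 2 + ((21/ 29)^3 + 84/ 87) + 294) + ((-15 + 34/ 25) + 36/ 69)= 155922093509/ 462781275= 336.92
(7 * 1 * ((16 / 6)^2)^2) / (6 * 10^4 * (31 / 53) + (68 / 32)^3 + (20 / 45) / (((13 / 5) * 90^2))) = 65022197760 / 6448288822843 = 0.01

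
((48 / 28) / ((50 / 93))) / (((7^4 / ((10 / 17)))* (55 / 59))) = 65844 / 78572725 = 0.00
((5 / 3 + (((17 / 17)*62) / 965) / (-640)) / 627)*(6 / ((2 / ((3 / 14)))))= 0.00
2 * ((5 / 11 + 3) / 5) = 76 / 55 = 1.38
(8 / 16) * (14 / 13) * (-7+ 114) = 749 / 13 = 57.62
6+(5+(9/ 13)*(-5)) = 98/ 13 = 7.54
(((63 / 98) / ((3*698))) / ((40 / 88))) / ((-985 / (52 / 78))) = -11 / 24063550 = -0.00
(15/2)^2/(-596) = -225/2384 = -0.09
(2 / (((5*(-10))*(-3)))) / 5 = 1 / 375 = 0.00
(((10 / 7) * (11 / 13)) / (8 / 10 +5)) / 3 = 550 / 7917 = 0.07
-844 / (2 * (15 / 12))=-1688 / 5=-337.60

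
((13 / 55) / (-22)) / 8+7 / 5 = 13539 / 9680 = 1.40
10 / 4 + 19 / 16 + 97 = 1611 / 16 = 100.69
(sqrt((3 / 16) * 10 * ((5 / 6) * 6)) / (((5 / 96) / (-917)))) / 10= -11004 * sqrt(6) / 5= -5390.84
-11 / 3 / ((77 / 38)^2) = -0.89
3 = 3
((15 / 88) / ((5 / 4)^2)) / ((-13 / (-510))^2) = 312120 / 1859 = 167.90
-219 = -219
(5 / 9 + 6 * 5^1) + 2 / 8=30.81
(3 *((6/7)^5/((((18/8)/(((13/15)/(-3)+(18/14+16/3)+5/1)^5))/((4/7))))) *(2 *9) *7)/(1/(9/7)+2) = 592969965405336421376/198615409453125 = 2985518.43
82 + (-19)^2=443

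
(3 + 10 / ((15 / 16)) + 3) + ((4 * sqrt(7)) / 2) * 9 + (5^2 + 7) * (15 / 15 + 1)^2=192.29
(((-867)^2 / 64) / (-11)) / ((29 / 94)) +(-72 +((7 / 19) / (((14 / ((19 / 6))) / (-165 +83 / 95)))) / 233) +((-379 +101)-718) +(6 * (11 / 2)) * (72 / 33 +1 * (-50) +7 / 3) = -4087515563459 / 677862240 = -6030.01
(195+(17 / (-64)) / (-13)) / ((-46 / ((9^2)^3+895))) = -5398452647 / 2392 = -2256878.20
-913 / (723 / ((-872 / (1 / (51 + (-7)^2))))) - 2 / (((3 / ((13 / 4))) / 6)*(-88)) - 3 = 7005815327 / 63624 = 110112.78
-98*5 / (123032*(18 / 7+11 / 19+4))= -4655 / 8357388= -0.00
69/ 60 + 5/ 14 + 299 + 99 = 55931/ 140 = 399.51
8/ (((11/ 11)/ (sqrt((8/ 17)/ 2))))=3.88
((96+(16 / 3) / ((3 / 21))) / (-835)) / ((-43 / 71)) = 5680 / 21543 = 0.26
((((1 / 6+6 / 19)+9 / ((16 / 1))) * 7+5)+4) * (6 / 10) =14879 / 1520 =9.79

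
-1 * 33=-33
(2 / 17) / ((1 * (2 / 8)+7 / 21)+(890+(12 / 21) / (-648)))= 0.00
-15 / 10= -3 / 2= -1.50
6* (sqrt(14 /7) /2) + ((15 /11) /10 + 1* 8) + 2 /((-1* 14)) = 3* sqrt(2) + 1231 /154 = 12.24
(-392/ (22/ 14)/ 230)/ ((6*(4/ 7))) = -0.32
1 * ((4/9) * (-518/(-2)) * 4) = 4144/9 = 460.44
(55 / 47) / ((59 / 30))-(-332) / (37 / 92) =84759562 / 102601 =826.11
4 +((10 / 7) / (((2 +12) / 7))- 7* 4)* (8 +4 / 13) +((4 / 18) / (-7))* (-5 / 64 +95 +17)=-5929151 / 26208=-226.23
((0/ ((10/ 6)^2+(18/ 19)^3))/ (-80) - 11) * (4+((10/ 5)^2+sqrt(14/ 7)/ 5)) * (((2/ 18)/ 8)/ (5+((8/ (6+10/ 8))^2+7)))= -9251/ 100044 - 9251 * sqrt(2)/ 4001760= -0.10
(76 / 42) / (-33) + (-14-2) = -11126 / 693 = -16.05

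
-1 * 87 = -87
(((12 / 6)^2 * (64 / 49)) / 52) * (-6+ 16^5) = 67108480 / 637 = 105350.83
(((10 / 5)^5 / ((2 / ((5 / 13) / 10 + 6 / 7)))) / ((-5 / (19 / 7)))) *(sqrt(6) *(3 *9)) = -668952 *sqrt(6) / 3185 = -514.47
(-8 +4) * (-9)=36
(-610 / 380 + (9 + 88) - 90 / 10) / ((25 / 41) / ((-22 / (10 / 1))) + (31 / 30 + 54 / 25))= 111047475 / 3748301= 29.63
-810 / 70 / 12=-0.96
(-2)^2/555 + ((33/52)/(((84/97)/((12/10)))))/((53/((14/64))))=1060847/97893120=0.01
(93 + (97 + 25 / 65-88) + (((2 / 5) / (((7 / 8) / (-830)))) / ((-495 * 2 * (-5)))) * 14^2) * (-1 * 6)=-5621666 / 10725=-524.16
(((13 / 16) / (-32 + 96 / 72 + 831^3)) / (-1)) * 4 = -39 / 6886273924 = -0.00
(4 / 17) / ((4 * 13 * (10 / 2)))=1 / 1105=0.00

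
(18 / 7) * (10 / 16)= 45 / 28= 1.61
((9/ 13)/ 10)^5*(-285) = -3365793/ 7425860000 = -0.00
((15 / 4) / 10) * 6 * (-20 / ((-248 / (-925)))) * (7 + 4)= -457875 / 248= -1846.27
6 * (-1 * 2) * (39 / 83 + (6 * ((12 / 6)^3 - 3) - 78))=47340 / 83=570.36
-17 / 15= -1.13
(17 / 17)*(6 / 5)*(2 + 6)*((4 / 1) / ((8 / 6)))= 28.80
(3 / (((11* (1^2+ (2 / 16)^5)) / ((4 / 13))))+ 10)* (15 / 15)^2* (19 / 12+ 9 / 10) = 25.04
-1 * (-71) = 71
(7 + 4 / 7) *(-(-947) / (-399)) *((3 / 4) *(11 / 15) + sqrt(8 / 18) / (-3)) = -2961269 / 502740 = -5.89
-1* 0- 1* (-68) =68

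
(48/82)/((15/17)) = 136/205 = 0.66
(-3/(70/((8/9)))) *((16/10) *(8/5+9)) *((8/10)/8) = -848/13125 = -0.06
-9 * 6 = -54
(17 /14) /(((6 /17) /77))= 3179 /12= 264.92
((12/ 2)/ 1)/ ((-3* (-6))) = 1/ 3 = 0.33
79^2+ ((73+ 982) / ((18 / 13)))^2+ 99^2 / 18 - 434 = 586910.84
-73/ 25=-2.92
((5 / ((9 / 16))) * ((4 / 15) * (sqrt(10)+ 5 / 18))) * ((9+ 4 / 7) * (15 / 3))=53600 / 1701+ 21440 * sqrt(10) / 189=390.24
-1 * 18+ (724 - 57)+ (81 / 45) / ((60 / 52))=16264 / 25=650.56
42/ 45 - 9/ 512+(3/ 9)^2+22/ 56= 1.42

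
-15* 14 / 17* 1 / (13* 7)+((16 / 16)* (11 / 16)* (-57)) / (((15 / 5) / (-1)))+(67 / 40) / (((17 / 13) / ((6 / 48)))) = 925503 / 70720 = 13.09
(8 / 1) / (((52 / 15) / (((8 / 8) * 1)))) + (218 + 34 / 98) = 140557 / 637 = 220.65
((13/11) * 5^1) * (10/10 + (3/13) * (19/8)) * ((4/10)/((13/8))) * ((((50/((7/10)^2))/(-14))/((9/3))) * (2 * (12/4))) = -230000/7007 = -32.82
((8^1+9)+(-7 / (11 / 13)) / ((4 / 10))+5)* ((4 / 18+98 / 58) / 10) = 499 / 1980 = 0.25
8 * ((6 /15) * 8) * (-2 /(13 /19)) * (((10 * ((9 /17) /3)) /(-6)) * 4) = 19456 /221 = 88.04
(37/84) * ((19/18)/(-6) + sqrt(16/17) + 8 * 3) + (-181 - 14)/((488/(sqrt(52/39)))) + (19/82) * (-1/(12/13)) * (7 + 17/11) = -65 * sqrt(3)/244 + 37 * sqrt(17)/357 + 34159247/4091472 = 8.31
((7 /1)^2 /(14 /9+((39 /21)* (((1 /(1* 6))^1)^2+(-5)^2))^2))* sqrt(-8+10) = 3111696* sqrt(2) /137293153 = 0.03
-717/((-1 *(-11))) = -65.18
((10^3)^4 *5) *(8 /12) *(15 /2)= 25000000000000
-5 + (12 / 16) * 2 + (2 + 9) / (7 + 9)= -45 / 16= -2.81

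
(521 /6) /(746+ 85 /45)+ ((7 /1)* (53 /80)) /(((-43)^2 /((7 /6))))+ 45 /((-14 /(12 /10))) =-156317681231 /41817279840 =-3.74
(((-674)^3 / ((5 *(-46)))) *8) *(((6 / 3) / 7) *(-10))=-4898912384 / 161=-30428027.23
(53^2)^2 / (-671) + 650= -7454331 / 671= -11109.29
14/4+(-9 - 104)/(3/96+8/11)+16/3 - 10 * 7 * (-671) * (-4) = -33467585/178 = -188020.14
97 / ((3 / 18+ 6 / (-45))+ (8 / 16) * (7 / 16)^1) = 46560 / 121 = 384.79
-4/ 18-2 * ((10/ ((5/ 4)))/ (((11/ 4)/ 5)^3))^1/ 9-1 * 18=-38476/ 1331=-28.91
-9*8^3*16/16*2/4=-2304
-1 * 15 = -15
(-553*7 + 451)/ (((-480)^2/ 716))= -10.63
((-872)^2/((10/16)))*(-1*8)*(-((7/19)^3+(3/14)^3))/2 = 685188105472/2352637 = 291242.60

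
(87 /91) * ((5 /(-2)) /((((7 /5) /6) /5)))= -32625 /637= -51.22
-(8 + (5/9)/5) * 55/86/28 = -4015/21672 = -0.19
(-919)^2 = 844561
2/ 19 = 0.11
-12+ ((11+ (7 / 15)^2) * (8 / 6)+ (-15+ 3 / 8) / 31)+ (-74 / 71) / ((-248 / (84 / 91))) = 384597859 / 154510200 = 2.49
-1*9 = -9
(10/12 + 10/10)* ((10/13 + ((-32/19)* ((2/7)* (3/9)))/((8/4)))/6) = 0.21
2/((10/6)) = 6/5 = 1.20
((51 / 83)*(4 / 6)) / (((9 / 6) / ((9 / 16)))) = 51 / 332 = 0.15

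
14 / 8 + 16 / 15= 169 / 60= 2.82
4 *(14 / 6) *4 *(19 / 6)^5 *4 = 34665386 / 729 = 47551.97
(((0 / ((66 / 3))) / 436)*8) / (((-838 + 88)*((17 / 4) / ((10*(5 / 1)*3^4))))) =0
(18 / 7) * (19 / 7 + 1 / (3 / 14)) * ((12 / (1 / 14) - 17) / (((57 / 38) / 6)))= 561720 / 49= 11463.67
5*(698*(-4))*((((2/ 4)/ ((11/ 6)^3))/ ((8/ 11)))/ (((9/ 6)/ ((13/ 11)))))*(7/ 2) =-5716620/ 1331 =-4294.98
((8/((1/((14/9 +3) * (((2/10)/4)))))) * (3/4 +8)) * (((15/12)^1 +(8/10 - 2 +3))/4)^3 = 65143547/9216000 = 7.07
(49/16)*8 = 49/2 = 24.50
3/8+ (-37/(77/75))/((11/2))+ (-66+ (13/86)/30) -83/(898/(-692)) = -16116084137/1962363480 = -8.21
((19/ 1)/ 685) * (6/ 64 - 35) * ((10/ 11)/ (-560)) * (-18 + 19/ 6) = -1888847/ 81016320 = -0.02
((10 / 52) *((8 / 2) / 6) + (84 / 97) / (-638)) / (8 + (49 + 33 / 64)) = 9796928 / 4442146137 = 0.00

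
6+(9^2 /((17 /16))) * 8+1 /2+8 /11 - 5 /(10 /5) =114932 /187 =614.61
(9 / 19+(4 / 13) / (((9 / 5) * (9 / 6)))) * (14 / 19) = 54866 / 126711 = 0.43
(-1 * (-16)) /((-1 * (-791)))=16 /791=0.02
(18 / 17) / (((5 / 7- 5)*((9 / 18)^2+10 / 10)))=-84 / 425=-0.20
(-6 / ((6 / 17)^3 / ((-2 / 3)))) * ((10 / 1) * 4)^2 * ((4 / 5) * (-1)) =-3144320 / 27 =-116456.30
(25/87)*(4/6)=50/261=0.19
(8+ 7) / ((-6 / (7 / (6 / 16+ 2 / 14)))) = -980 / 29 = -33.79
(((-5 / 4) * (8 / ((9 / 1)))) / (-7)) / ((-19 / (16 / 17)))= -160 / 20349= -0.01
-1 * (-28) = 28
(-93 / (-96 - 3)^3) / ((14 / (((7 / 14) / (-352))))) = -31 / 3187755648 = -0.00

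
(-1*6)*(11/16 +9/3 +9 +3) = -753/8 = -94.12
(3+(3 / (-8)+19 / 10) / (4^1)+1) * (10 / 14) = 701 / 224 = 3.13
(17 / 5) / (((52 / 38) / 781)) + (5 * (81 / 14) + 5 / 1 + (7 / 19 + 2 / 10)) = 17073716 / 8645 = 1974.98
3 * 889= 2667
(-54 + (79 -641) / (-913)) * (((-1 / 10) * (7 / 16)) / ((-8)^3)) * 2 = -17059 / 1869824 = -0.01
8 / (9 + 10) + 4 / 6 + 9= 575 / 57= 10.09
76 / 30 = 38 / 15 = 2.53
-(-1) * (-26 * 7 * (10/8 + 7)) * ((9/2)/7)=-3861/4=-965.25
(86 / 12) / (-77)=-43 / 462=-0.09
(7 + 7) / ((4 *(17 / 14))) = 49 / 17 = 2.88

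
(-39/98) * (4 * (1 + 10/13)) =-138/49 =-2.82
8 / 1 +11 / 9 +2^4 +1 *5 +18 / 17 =4786 / 153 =31.28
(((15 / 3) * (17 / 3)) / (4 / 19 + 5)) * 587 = 948005 / 297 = 3191.94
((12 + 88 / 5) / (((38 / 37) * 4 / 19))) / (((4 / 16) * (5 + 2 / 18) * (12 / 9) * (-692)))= -36963 / 318320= -0.12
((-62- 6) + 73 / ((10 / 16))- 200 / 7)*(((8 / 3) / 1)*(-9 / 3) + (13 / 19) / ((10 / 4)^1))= -519672 / 3325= -156.29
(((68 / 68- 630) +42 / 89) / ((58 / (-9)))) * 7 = 3524157 / 5162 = 682.71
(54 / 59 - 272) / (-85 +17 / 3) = 23991 / 7021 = 3.42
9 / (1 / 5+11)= 45 / 56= 0.80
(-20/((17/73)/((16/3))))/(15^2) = -4672/2295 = -2.04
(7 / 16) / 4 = 7 / 64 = 0.11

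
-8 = -8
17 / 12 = 1.42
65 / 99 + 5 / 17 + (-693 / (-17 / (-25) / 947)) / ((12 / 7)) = -3789958625 / 6732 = -562976.62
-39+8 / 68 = -661 / 17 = -38.88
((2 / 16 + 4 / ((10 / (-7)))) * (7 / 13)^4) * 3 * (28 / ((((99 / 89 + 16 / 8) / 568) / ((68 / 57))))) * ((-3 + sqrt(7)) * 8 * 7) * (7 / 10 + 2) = 7010262611424576 / 3757913575 -2336754203808192 * sqrt(7) / 3757913575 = 220279.71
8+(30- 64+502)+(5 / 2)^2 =1929 / 4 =482.25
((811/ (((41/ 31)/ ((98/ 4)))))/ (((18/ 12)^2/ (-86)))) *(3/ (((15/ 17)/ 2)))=-7204203832/ 1845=-3904717.52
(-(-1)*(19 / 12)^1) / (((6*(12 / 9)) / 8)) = 19 / 12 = 1.58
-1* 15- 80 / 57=-935 / 57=-16.40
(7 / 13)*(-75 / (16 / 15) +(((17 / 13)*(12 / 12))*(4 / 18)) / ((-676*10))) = -778562351 / 20563920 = -37.86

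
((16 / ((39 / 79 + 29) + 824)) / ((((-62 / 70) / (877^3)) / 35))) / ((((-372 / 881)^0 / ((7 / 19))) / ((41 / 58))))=-74938301966194100 / 575851753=-130134711.89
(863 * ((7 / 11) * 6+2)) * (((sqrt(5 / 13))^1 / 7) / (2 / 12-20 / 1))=-331392 * sqrt(65) / 119119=-22.43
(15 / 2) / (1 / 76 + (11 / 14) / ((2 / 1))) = 665 / 36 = 18.47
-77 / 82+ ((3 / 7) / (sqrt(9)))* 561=45463 / 574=79.20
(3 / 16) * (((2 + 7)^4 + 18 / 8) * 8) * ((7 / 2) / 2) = 17228.53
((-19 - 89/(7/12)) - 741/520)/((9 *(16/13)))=-629707/40320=-15.62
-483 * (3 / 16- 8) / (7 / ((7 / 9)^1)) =20125 / 48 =419.27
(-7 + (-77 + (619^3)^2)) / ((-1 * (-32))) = 56252767574402197 / 32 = 1757898986700068.66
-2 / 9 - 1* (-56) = 502 / 9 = 55.78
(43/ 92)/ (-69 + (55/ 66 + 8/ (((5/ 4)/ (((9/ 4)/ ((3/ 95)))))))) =129/ 107042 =0.00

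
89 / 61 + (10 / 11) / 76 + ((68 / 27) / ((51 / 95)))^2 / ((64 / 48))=1002505609 / 55764126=17.98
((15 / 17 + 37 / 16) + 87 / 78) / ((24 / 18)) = 45723 / 14144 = 3.23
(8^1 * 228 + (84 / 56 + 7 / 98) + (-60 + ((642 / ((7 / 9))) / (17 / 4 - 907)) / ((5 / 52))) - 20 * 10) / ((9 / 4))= 37459604 / 54165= 691.58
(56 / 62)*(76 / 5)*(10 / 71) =4256 / 2201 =1.93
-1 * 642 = -642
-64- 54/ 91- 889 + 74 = -80043/ 91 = -879.59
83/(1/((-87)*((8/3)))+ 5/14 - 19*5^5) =-0.00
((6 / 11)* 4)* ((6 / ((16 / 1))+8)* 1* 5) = 1005 / 11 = 91.36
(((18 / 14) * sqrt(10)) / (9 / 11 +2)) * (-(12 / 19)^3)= -171072 * sqrt(10) / 1488403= -0.36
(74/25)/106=37/1325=0.03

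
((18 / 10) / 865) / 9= 1 / 4325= 0.00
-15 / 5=-3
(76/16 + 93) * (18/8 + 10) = 19159/16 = 1197.44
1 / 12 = 0.08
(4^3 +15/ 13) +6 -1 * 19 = 678/ 13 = 52.15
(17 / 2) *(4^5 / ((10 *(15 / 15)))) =870.40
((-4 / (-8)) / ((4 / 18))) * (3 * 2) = 27 / 2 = 13.50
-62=-62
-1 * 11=-11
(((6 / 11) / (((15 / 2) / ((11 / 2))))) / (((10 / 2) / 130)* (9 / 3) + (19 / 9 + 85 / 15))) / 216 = 13 / 55410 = 0.00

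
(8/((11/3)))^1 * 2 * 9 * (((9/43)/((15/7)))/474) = 1512/186835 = 0.01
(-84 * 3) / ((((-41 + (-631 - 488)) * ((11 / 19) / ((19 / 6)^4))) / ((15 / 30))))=18.87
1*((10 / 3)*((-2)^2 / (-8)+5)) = 15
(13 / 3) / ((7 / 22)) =286 / 21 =13.62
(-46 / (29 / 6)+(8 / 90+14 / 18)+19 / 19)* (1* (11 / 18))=-18304 / 3915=-4.68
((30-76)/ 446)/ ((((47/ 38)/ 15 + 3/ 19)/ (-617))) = 8088870/ 30551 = 264.77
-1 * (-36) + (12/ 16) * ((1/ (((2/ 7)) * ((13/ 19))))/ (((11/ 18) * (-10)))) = 202329/ 5720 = 35.37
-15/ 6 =-5/ 2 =-2.50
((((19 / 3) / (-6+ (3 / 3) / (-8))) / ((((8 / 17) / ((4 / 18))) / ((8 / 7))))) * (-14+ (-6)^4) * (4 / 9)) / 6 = -52.99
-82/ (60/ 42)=-57.40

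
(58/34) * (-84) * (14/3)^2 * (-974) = 155014048/51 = 3039491.14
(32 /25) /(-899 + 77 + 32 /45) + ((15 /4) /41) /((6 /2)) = 438359 /15152780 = 0.03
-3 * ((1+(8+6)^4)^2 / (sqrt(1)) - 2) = -4427597661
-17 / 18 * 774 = -731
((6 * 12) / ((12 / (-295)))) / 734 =-885 / 367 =-2.41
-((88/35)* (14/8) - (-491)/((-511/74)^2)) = -19188242/1305605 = -14.70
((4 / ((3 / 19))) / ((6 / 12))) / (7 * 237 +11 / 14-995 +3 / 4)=4256 / 55905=0.08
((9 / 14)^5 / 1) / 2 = 59049 / 1075648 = 0.05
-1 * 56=-56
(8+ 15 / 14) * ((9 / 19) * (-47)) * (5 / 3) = -89535 / 266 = -336.60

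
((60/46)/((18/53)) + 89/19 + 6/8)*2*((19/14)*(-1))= -48637/1932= -25.17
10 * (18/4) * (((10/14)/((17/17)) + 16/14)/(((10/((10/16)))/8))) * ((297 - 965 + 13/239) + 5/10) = -26662545/956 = -27889.69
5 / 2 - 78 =-151 / 2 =-75.50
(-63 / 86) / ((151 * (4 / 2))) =-63 / 25972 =-0.00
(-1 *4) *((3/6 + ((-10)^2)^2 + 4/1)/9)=-40018/9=-4446.44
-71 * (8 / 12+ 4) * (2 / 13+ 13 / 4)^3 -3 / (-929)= -853435177131 / 65312416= -13066.97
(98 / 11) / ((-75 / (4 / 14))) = -28 / 825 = -0.03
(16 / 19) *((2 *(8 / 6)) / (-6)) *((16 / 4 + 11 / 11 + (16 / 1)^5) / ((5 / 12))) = -89478912 / 95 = -941883.28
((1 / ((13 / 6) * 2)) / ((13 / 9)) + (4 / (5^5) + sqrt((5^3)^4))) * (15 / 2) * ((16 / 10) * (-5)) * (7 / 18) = -38509511488 / 105625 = -364587.09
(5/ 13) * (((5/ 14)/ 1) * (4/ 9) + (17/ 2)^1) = 5455/ 1638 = 3.33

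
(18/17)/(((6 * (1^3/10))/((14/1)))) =24.71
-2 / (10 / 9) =-9 / 5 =-1.80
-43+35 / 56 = -339 / 8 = -42.38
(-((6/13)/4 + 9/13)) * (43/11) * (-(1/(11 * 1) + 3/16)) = 0.88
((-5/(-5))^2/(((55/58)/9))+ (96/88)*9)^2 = 1127844/3025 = 372.84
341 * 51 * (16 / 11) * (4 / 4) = 25296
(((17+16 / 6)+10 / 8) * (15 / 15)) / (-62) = -251 / 744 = -0.34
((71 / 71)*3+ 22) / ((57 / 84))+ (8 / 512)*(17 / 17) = 44819 / 1216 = 36.86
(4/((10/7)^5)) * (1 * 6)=4.03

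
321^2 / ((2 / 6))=309123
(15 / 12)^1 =5 / 4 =1.25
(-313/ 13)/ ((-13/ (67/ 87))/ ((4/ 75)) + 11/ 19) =1593796/ 20913451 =0.08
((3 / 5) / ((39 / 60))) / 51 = 4 / 221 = 0.02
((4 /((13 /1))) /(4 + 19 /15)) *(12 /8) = 90 /1027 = 0.09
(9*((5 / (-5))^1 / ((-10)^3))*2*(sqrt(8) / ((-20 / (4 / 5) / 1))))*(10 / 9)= -sqrt(2) / 625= -0.00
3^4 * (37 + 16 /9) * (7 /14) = 3141 /2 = 1570.50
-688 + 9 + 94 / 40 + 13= -13273 / 20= -663.65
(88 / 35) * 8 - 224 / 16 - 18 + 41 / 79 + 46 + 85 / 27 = 2820572 / 74655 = 37.78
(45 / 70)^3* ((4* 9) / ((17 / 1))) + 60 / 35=26553 / 11662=2.28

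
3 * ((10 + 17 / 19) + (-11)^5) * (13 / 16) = -59665359 / 152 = -392535.26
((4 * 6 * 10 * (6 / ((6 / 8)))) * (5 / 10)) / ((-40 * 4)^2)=3 / 80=0.04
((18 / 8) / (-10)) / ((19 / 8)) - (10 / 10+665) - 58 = -68789 / 95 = -724.09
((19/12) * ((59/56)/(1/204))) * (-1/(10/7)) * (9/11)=-171513/880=-194.90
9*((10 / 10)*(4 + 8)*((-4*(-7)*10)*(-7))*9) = -1905120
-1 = -1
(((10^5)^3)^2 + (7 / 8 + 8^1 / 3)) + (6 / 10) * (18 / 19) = 2280000000000000000000000000009371 / 2280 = 1000000000000000000000000000000.00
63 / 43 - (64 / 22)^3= -1325171 / 57233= -23.15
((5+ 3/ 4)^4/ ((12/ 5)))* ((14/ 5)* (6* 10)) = 9794435/ 128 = 76519.02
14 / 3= 4.67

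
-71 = -71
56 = 56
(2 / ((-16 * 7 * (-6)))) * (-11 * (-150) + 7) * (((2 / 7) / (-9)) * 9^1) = -1657 / 1176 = -1.41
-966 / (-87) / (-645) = -322 / 18705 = -0.02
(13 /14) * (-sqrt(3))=-13 * sqrt(3) /14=-1.61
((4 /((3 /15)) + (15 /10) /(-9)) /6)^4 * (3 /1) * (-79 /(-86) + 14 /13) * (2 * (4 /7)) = 63913025393 /78242112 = 816.86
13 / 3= 4.33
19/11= 1.73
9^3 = 729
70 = 70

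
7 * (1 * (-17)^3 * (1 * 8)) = -275128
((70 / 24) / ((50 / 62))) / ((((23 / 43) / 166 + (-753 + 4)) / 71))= -54987583 / 160390170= -0.34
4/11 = 0.36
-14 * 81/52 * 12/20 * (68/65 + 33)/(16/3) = -11292939/135200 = -83.53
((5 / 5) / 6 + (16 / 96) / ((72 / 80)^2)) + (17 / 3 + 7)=6337 / 486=13.04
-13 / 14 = -0.93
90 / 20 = 9 / 2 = 4.50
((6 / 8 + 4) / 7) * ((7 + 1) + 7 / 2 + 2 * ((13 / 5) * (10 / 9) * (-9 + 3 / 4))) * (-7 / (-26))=-4123 / 624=-6.61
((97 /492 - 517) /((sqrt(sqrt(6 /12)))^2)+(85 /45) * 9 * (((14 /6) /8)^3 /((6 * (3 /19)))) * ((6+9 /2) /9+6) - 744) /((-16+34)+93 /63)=-7742154847 /203544576 - 1779869 * sqrt(2) /67076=-75.56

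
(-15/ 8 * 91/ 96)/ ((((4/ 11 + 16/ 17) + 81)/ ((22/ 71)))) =-935935/ 139873408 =-0.01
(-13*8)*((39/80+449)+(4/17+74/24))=-24016837/510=-47091.84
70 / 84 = 5 / 6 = 0.83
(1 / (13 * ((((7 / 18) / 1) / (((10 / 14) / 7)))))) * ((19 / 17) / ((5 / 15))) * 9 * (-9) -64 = -5266922 / 75803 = -69.48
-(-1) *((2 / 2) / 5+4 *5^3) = 2501 / 5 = 500.20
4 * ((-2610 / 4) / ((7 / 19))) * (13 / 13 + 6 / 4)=-17710.71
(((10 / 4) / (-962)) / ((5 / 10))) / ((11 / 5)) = -25 / 10582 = -0.00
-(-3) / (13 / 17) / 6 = 17 / 26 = 0.65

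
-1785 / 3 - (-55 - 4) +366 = -170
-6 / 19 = -0.32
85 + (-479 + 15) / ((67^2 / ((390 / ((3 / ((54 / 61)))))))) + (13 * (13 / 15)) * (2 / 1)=392826977 / 4107435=95.64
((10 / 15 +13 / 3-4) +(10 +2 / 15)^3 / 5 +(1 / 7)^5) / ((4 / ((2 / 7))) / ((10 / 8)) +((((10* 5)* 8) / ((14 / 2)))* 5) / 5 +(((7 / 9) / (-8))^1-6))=474452736448 / 141231922125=3.36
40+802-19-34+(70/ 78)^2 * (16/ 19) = 22820911/ 28899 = 789.68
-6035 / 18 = -335.28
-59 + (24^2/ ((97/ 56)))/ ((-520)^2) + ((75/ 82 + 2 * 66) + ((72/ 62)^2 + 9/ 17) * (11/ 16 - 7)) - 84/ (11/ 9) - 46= -2544487486079007/ 48313364356400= -52.67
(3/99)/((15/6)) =2/165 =0.01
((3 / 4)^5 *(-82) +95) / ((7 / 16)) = 38677 / 224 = 172.67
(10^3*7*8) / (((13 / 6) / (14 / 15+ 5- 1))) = 1657600 / 13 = 127507.69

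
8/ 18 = 4/ 9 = 0.44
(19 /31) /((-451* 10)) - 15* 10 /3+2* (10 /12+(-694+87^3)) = 1315569.67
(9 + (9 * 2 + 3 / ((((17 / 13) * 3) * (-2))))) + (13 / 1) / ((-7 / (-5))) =8545 / 238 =35.90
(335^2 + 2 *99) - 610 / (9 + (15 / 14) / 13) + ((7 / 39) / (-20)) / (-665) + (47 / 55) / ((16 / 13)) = 3541163277657 / 31517200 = 112356.53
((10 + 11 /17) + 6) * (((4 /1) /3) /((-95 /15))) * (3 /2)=-5.26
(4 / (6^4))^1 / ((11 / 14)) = 7 / 1782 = 0.00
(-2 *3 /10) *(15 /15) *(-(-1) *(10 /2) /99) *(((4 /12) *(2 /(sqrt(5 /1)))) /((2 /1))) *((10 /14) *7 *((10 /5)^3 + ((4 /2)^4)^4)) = -21848 *sqrt(5) /33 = -1480.41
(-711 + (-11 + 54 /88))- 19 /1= -32577 /44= -740.39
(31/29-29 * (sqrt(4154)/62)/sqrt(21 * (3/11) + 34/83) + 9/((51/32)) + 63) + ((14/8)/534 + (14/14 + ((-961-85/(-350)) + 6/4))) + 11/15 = -6544305331/7371336-29 * sqrt(21249949006)/347386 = -899.97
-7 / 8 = -0.88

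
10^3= 1000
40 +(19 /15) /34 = 20419 /510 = 40.04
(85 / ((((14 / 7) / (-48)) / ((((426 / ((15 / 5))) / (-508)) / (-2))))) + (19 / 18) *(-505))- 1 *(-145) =-1538875 / 2286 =-673.17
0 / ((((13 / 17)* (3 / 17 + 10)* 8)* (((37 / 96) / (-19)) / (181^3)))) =0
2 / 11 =0.18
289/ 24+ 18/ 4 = 397/ 24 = 16.54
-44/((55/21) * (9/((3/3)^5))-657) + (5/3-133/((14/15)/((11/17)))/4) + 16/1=-534213/100504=-5.32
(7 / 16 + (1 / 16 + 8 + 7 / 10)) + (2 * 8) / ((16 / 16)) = 126 / 5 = 25.20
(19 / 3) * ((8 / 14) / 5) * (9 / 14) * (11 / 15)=418 / 1225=0.34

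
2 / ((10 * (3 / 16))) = 16 / 15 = 1.07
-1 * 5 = -5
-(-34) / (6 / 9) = 51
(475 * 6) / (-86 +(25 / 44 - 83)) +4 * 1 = -95756 / 7411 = -12.92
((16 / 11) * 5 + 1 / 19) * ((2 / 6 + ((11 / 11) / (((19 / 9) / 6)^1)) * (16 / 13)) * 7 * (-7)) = -212978941 / 154869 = -1375.22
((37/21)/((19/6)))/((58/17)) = 0.16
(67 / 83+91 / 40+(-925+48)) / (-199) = 2901407 / 660680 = 4.39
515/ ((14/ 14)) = 515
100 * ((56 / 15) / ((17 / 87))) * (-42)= -1364160 / 17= -80244.71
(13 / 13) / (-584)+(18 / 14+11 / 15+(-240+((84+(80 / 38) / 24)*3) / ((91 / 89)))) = 132319561 / 15146040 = 8.74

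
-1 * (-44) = 44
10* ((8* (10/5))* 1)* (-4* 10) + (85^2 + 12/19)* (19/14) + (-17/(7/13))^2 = 431491/98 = 4402.97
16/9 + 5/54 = 101/54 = 1.87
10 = 10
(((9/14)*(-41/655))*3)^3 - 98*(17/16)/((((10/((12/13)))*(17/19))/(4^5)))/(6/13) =-18377976225128843/771095213000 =-23833.60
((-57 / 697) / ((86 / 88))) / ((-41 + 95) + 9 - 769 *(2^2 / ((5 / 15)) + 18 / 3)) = 836 / 137656803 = 0.00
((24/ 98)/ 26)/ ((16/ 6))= 9/ 2548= 0.00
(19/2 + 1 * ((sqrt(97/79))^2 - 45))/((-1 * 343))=5415/54194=0.10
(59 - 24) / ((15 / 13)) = 91 / 3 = 30.33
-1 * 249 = -249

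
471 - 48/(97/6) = 45399/97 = 468.03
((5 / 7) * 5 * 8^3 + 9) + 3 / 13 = 167240 / 91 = 1837.80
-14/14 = -1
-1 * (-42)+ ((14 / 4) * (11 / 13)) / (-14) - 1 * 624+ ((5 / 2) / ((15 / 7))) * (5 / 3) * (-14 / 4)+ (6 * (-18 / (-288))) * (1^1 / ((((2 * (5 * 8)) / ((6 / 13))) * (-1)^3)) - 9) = -22179241 / 37440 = -592.39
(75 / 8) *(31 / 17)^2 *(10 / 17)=360375 / 19652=18.34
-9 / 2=-4.50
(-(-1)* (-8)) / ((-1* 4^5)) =1 / 128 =0.01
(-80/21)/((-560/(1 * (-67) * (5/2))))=-1.14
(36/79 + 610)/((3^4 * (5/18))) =96452/3555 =27.13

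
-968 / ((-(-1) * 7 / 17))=-16456 / 7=-2350.86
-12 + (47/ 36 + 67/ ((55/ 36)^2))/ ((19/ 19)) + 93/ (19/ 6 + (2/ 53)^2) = 55083462193/ 1162943100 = 47.37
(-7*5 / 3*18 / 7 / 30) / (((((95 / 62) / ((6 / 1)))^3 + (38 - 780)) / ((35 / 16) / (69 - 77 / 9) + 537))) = 3759856599591 / 5194716906376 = 0.72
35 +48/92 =817/23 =35.52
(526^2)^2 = 76549608976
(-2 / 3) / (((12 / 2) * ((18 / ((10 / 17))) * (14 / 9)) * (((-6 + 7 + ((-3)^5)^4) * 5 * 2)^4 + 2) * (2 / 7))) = -5 / 904590037053532605718151384234920413793921224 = -0.00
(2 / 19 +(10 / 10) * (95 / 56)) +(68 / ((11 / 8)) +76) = 1489407 / 11704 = 127.26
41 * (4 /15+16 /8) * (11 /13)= 15334 /195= 78.64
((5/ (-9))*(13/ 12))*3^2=-65/ 12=-5.42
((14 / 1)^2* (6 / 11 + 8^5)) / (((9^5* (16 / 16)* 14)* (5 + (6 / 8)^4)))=1291867136 / 884022579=1.46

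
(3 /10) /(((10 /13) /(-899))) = -35061 /100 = -350.61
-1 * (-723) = 723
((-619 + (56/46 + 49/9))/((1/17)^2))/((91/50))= -97233.92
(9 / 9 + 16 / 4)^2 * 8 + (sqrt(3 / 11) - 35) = sqrt(33) / 11 + 165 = 165.52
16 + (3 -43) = -24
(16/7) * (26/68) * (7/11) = 104/187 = 0.56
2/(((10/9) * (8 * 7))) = 9/280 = 0.03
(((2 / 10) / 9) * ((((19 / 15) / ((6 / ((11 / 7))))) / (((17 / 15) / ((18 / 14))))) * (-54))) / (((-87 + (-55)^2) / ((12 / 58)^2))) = -33858 / 5145561785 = -0.00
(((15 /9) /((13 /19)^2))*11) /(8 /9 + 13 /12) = 238260 /11999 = 19.86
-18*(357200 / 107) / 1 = -6429600 / 107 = -60089.72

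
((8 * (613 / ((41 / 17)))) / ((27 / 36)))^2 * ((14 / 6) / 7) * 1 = 111203574784 / 45387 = 2450119.52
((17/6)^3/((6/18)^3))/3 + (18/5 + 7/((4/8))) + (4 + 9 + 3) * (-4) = 18997/120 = 158.31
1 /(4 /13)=13 /4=3.25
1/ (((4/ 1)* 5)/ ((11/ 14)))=11/ 280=0.04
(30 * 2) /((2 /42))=1260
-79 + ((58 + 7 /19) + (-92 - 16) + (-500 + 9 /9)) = -11925 /19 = -627.63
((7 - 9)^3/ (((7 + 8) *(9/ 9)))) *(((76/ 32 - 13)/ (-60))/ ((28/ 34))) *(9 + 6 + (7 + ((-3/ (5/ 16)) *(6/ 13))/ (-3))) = -31501/ 11700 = -2.69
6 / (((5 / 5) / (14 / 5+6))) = 264 / 5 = 52.80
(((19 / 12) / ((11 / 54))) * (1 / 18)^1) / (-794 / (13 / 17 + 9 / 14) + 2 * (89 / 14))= -44555 / 56891516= -0.00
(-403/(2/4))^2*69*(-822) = -36846054648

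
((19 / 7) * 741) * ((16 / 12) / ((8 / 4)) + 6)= 93860 / 7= 13408.57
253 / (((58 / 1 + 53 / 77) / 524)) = 10208044 / 4519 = 2258.92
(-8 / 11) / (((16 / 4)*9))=-2 / 99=-0.02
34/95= 0.36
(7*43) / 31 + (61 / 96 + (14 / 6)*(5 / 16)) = 32957 / 2976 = 11.07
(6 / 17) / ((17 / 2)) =12 / 289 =0.04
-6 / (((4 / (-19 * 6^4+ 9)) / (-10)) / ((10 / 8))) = -1846125 / 4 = -461531.25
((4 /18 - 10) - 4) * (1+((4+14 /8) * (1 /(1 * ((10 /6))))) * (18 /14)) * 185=-872867 /63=-13855.03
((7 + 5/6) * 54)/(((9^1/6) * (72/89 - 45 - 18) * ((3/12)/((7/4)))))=-58562/1845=-31.74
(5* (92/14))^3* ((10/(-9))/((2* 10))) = -6083500/3087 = -1970.68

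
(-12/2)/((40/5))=-3/4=-0.75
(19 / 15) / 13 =19 / 195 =0.10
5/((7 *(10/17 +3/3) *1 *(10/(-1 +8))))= 17/54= 0.31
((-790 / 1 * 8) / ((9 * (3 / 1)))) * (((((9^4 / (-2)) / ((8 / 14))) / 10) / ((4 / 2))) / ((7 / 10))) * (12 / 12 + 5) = 575910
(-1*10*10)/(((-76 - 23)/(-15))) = -500/33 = -15.15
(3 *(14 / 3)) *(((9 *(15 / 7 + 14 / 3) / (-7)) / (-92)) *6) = 1287 / 161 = 7.99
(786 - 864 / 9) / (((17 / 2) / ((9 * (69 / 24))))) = 71415 / 34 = 2100.44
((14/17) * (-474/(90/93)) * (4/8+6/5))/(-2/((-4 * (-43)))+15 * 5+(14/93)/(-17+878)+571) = -1.06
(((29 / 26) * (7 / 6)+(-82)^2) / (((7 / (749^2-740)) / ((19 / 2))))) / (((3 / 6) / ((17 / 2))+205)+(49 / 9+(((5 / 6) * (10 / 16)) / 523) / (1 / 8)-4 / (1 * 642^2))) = 87449060789933291339 / 3600001701996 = 24291394.29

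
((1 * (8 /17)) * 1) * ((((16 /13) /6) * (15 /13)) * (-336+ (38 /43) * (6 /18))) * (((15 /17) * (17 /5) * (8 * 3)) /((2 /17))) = -166295040 /7267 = -22883.59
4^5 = 1024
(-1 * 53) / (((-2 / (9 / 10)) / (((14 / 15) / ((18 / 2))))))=371 / 150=2.47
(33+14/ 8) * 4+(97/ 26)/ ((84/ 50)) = 154213/ 1092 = 141.22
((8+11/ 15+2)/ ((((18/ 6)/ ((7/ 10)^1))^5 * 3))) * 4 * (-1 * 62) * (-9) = 83883737/ 15187500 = 5.52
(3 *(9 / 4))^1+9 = 63 / 4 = 15.75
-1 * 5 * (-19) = 95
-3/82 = -0.04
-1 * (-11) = 11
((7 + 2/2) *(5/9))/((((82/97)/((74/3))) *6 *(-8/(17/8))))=-305065/53136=-5.74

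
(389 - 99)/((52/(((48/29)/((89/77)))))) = 7.99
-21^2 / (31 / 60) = -26460 / 31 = -853.55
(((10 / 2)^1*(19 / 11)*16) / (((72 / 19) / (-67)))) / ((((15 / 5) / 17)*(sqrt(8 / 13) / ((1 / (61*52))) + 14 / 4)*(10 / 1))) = 5756506 / 7355777319 - 802621408*sqrt(26) / 7355777319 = -0.56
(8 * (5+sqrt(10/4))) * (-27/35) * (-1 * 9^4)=708588 * sqrt(10)/35+1417176/7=266475.20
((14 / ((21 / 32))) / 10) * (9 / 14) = 48 / 35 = 1.37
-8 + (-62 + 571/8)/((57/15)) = -841/152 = -5.53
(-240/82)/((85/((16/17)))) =-384/11849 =-0.03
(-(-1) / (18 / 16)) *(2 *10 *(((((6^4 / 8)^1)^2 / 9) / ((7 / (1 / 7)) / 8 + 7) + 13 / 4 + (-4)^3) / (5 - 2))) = 6696 / 7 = 956.57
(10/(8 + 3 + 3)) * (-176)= -880/7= -125.71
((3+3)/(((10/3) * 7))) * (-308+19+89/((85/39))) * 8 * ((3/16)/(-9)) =10.64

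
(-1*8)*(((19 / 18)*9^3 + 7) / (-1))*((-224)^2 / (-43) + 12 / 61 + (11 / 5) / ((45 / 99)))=-473280582804 / 65575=-7217393.56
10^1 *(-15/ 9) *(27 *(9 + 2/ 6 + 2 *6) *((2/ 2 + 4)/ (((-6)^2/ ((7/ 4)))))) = -7000/ 3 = -2333.33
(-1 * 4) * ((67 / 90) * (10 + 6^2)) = -136.98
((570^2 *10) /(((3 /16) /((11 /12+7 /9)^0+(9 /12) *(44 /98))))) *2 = 2269968000 /49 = 46325877.55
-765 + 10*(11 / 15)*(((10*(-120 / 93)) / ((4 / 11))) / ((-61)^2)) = -264754745 / 346053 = -765.07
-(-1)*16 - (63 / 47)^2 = 31375 / 2209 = 14.20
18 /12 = 1.50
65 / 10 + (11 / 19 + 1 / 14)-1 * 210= -26979 / 133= -202.85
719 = 719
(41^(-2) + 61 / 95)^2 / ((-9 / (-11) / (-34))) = -437752393056 / 25502493025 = -17.17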